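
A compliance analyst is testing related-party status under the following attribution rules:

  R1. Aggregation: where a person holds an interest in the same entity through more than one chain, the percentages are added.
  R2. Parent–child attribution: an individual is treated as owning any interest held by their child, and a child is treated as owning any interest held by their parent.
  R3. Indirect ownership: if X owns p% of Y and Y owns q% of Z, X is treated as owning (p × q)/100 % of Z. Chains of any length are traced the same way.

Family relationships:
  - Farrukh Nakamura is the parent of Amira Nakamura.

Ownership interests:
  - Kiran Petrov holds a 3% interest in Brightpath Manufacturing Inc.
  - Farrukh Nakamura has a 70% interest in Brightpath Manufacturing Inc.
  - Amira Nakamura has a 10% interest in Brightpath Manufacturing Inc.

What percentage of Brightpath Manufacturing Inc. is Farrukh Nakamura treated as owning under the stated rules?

80%

By parent–child attribution (R2), Farrukh Nakamura is treated as also owning Amira Nakamura's interest in Brightpath Manufacturing Inc, giving 70% + 10% = 80%.
Direct interest in Brightpath Manufacturing Inc: 80%.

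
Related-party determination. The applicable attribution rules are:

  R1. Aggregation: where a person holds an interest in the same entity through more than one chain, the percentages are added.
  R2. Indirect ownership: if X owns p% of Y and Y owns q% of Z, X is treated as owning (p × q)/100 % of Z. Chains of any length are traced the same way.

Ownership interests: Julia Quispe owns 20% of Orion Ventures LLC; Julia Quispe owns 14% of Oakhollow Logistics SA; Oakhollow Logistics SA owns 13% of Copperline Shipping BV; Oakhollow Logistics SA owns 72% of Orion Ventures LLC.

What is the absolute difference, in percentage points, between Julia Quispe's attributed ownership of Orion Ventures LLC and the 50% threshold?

19.92

Chain via Oakhollow Logistics SA (R2): 14% × 72% = 10.08% of Orion Ventures LLC.
Direct interest in Orion Ventures LLC: 20%.
Aggregating (R1): 10.08% + 20% = 30.08%.
30.08% falls short of the 50% threshold by 19.92 percentage points.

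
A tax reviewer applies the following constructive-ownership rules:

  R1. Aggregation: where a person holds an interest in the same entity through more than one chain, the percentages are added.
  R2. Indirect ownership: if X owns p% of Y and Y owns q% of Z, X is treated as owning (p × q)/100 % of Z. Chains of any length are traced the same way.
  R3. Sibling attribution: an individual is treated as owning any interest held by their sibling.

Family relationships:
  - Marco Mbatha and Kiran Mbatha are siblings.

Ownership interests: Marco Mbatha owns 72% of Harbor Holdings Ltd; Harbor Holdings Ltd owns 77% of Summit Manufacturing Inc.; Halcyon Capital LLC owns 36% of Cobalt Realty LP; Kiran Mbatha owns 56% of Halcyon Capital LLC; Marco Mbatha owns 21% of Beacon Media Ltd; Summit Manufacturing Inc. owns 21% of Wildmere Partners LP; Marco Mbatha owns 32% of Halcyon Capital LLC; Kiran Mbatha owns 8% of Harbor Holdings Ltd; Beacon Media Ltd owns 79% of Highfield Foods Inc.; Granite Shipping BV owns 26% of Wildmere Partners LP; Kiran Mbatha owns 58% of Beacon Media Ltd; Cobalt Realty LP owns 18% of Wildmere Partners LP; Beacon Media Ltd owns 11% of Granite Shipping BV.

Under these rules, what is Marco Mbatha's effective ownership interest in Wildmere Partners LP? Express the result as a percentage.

By sibling attribution (R3), Marco Mbatha is treated as also owning Kiran Mbatha's interest in Harbor Holdings Ltd, giving 72% + 8% = 80%.
By sibling attribution (R3), Marco Mbatha is treated as also owning Kiran Mbatha's interest in Beacon Media Ltd, giving 21% + 58% = 79%.
By sibling attribution (R3), Marco Mbatha is treated as also owning Kiran Mbatha's interest in Halcyon Capital LLC, giving 32% + 56% = 88%.
Chain via Harbor Holdings Ltd → Summit Manufacturing Inc. (R2): 80% × 77% × 21% = 12.936% of Wildmere Partners LP.
Chain via Beacon Media Ltd → Granite Shipping BV (R2): 79% × 11% × 26% = 2.2594% of Wildmere Partners LP.
Chain via Halcyon Capital LLC → Cobalt Realty LP (R2): 88% × 36% × 18% = 5.7024% of Wildmere Partners LP.
Aggregating (R1): 12.936% + 2.2594% + 5.7024% = 20.8978%.

20.8978%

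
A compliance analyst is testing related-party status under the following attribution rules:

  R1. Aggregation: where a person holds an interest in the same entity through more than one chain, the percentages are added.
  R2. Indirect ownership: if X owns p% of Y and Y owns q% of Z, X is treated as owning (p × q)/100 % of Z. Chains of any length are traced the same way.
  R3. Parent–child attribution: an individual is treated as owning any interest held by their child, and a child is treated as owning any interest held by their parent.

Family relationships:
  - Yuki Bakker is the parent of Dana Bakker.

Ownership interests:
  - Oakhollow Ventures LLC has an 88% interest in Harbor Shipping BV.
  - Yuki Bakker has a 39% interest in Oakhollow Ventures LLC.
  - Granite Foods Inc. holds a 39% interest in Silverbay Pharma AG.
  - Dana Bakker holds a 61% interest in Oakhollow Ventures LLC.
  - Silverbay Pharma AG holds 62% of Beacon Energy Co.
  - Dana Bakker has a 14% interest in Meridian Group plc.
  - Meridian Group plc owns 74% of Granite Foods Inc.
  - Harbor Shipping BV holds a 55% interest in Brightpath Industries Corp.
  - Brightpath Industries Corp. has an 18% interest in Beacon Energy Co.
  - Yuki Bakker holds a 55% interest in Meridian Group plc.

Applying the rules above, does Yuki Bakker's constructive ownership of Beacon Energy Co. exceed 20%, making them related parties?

Yes

By parent–child attribution (R3), Yuki Bakker is treated as also owning Dana Bakker's interest in Meridian Group plc, giving 55% + 14% = 69%.
By parent–child attribution (R3), Yuki Bakker is treated as also owning Dana Bakker's interest in Oakhollow Ventures LLC, giving 39% + 61% = 100%.
Chain via Meridian Group plc → Granite Foods Inc. → Silverbay Pharma AG (R2): 69% × 74% × 39% × 62% = 12.346308% of Beacon Energy Co.
Chain via Oakhollow Ventures LLC → Harbor Shipping BV → Brightpath Industries Corp. (R2): 100% × 88% × 55% × 18% = 8.712% of Beacon Energy Co.
Aggregating (R1): 12.346308% + 8.712% = 21.058308%.
21.058308% exceeds the 20% threshold, so Yuki is a related party to Beacon Energy Co.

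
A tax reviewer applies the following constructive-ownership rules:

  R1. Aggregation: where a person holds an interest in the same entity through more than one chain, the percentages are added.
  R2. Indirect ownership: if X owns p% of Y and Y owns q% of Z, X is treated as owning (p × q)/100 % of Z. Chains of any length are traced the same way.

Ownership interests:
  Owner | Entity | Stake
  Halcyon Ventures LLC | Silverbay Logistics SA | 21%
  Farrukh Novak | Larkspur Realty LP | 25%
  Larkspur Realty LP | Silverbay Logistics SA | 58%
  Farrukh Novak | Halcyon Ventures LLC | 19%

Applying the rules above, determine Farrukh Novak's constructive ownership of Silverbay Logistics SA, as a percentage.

Chain via Halcyon Ventures LLC (R2): 19% × 21% = 3.99% of Silverbay Logistics SA.
Chain via Larkspur Realty LP (R2): 25% × 58% = 14.5% of Silverbay Logistics SA.
Aggregating (R1): 3.99% + 14.5% = 18.49%.

18.49%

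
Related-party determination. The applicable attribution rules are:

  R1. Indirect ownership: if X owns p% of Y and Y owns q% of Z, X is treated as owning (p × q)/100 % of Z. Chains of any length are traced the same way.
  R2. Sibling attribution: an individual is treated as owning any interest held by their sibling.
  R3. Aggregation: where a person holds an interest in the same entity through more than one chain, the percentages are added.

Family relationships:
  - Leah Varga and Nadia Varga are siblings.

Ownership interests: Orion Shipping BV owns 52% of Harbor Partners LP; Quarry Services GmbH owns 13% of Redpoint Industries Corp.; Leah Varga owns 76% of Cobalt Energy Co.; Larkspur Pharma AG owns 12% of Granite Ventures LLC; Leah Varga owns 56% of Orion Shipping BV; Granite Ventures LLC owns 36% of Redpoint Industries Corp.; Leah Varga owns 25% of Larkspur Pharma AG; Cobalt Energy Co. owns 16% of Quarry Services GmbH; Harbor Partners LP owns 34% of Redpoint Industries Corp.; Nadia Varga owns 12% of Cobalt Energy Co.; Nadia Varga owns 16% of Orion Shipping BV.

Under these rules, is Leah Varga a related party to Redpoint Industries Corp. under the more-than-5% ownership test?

Yes

By sibling attribution (R2), Leah Varga is treated as also owning Nadia Varga's interest in Cobalt Energy Co, giving 76% + 12% = 88%.
By sibling attribution (R2), Leah Varga is treated as also owning Nadia Varga's interest in Orion Shipping BV, giving 56% + 16% = 72%.
Chain via Larkspur Pharma AG → Granite Ventures LLC (R1): 25% × 12% × 36% = 1.08% of Redpoint Industries Corp.
Chain via Cobalt Energy Co. → Quarry Services GmbH (R1): 88% × 16% × 13% = 1.8304% of Redpoint Industries Corp.
Chain via Orion Shipping BV → Harbor Partners LP (R1): 72% × 52% × 34% = 12.7296% of Redpoint Industries Corp.
Aggregating (R3): 1.08% + 1.8304% + 12.7296% = 15.64%.
15.64% exceeds the 5% threshold, so Leah is a related party to Redpoint Industries Corp.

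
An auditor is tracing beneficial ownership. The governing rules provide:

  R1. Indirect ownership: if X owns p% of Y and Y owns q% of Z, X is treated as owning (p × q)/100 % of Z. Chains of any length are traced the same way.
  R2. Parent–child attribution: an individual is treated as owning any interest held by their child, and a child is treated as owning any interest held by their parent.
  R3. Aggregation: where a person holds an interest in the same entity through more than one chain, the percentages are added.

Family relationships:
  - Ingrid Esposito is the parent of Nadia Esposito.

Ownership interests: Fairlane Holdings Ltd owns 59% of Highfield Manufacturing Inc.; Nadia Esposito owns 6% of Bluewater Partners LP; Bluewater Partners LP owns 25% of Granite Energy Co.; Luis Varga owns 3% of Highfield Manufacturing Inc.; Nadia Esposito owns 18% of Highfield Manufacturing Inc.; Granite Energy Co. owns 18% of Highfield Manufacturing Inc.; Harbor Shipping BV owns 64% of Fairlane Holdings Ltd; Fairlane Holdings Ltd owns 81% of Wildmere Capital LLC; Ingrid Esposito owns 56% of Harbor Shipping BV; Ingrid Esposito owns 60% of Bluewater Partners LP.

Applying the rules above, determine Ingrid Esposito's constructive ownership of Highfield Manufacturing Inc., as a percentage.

42.1156%

By parent–child attribution (R2), Ingrid Esposito is treated as also owning Nadia Esposito's interest in Bluewater Partners LP, giving 60% + 6% = 66%.
By parent–child attribution (R2), Ingrid Esposito is treated as owning Nadia Esposito's 18% interest in Highfield Manufacturing Inc.
Chain via Bluewater Partners LP → Granite Energy Co. (R1): 66% × 25% × 18% = 2.97% of Highfield Manufacturing Inc.
Chain via Harbor Shipping BV → Fairlane Holdings Ltd (R1): 56% × 64% × 59% = 21.1456% of Highfield Manufacturing Inc.
Direct interest in Highfield Manufacturing Inc: 18%.
Aggregating (R3): 2.97% + 21.1456% + 18% = 42.1156%.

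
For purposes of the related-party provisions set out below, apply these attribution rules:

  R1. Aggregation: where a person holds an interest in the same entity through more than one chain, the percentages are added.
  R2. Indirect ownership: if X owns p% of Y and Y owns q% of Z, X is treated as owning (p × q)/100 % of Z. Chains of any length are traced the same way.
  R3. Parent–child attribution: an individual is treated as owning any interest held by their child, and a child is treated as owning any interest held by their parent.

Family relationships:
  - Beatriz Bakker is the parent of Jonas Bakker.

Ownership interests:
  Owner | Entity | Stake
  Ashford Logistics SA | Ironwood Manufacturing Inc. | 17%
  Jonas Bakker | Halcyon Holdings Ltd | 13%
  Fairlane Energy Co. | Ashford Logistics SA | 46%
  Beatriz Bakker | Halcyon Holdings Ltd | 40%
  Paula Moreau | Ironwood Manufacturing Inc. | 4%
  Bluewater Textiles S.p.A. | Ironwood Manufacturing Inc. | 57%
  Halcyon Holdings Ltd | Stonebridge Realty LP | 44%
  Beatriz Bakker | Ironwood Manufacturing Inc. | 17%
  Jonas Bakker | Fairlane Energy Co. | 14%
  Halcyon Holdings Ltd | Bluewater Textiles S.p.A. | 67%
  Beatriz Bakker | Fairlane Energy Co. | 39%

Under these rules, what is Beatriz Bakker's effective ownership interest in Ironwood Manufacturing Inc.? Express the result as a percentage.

By parent–child attribution (R3), Beatriz Bakker is treated as also owning Jonas Bakker's interest in Fairlane Energy Co, giving 39% + 14% = 53%.
By parent–child attribution (R3), Beatriz Bakker is treated as also owning Jonas Bakker's interest in Halcyon Holdings Ltd, giving 40% + 13% = 53%.
Chain via Fairlane Energy Co. → Ashford Logistics SA (R2): 53% × 46% × 17% = 4.1446% of Ironwood Manufacturing Inc.
Chain via Halcyon Holdings Ltd → Bluewater Textiles S.p.A. (R2): 53% × 67% × 57% = 20.2407% of Ironwood Manufacturing Inc.
Direct interest in Ironwood Manufacturing Inc: 17%.
Aggregating (R1): 4.1446% + 20.2407% + 17% = 41.3853%.

41.3853%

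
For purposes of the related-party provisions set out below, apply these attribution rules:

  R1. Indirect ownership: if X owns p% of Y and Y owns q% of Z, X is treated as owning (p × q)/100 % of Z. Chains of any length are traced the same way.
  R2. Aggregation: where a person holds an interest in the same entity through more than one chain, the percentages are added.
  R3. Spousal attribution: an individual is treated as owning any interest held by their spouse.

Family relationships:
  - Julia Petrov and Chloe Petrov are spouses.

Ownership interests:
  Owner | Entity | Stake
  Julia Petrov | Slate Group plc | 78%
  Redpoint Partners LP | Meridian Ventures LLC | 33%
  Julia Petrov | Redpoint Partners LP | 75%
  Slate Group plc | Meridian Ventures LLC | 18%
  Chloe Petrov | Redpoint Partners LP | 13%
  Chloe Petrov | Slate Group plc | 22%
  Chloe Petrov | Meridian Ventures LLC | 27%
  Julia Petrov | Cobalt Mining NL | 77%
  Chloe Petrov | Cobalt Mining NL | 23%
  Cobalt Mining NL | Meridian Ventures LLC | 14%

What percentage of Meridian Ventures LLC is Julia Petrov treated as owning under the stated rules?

88.04%

By spousal attribution (R3), Julia Petrov is treated as also owning Chloe Petrov's interest in Cobalt Mining NL, giving 77% + 23% = 100%.
By spousal attribution (R3), Julia Petrov is treated as also owning Chloe Petrov's interest in Redpoint Partners LP, giving 75% + 13% = 88%.
By spousal attribution (R3), Julia Petrov is treated as also owning Chloe Petrov's interest in Slate Group plc, giving 78% + 22% = 100%.
By spousal attribution (R3), Julia Petrov is treated as owning Chloe Petrov's 27% interest in Meridian Ventures LLC.
Chain via Cobalt Mining NL (R1): 100% × 14% = 14% of Meridian Ventures LLC.
Chain via Redpoint Partners LP (R1): 88% × 33% = 29.04% of Meridian Ventures LLC.
Chain via Slate Group plc (R1): 100% × 18% = 18% of Meridian Ventures LLC.
Direct interest in Meridian Ventures LLC: 27%.
Aggregating (R2): 14% + 29.04% + 18% + 27% = 88.04%.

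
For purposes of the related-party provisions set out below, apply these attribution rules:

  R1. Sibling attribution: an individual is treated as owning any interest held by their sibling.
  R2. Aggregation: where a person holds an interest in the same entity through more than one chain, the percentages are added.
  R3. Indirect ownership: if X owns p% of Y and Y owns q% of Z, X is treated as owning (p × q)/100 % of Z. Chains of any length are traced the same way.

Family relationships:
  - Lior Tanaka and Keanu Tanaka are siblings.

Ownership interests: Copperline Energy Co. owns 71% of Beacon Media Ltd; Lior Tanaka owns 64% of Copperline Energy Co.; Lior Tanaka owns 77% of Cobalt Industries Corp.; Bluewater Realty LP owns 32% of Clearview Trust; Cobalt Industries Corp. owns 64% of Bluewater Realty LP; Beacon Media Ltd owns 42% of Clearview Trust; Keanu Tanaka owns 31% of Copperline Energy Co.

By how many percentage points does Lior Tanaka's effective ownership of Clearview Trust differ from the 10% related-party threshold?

By sibling attribution (R1), Lior Tanaka is treated as also owning Keanu Tanaka's interest in Copperline Energy Co, giving 64% + 31% = 95%.
Chain via Copperline Energy Co. → Beacon Media Ltd (R3): 95% × 71% × 42% = 28.329% of Clearview Trust.
Chain via Cobalt Industries Corp. → Bluewater Realty LP (R3): 77% × 64% × 32% = 15.7696% of Clearview Trust.
Aggregating (R2): 28.329% + 15.7696% = 44.0986%.
44.0986% exceeds the 10% threshold by 34.0986 percentage points.

34.0986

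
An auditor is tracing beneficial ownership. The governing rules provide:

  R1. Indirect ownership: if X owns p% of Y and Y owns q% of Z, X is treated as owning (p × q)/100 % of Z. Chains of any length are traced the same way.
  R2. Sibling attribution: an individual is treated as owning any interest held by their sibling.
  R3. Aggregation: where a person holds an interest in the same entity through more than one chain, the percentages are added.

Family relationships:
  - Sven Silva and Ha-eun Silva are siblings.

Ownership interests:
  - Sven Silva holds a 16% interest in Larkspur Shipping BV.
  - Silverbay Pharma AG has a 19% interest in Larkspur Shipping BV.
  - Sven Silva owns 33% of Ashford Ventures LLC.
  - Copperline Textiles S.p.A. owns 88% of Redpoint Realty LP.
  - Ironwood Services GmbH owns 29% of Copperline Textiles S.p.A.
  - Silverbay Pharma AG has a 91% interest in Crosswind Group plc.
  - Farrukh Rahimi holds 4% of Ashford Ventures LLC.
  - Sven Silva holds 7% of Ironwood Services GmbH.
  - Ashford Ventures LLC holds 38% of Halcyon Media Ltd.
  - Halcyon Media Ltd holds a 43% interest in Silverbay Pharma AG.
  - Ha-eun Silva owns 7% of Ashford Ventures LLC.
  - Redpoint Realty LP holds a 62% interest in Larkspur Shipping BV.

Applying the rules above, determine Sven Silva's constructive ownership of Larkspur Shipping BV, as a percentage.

By sibling attribution (R2), Sven Silva is treated as also owning Ha-eun Silva's interest in Ashford Ventures LLC, giving 33% + 7% = 40%.
Chain via Ironwood Services GmbH → Copperline Textiles S.p.A. → Redpoint Realty LP (R1): 7% × 29% × 88% × 62% = 1.107568% of Larkspur Shipping BV.
Chain via Ashford Ventures LLC → Halcyon Media Ltd → Silverbay Pharma AG (R1): 40% × 38% × 43% × 19% = 1.24184% of Larkspur Shipping BV.
Direct interest in Larkspur Shipping BV: 16%.
Aggregating (R3): 1.107568% + 1.24184% + 16% = 18.349408%.

18.349408%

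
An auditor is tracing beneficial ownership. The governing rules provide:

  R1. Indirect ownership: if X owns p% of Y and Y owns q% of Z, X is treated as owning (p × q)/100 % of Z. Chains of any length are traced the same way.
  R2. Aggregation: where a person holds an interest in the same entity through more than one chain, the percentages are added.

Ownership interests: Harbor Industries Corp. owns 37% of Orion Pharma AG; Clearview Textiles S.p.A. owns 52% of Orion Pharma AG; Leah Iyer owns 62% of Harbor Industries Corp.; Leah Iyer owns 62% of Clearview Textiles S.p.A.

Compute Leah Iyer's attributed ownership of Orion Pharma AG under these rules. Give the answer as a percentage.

55.18%

Chain via Harbor Industries Corp. (R1): 62% × 37% = 22.94% of Orion Pharma AG.
Chain via Clearview Textiles S.p.A. (R1): 62% × 52% = 32.24% of Orion Pharma AG.
Aggregating (R2): 22.94% + 32.24% = 55.18%.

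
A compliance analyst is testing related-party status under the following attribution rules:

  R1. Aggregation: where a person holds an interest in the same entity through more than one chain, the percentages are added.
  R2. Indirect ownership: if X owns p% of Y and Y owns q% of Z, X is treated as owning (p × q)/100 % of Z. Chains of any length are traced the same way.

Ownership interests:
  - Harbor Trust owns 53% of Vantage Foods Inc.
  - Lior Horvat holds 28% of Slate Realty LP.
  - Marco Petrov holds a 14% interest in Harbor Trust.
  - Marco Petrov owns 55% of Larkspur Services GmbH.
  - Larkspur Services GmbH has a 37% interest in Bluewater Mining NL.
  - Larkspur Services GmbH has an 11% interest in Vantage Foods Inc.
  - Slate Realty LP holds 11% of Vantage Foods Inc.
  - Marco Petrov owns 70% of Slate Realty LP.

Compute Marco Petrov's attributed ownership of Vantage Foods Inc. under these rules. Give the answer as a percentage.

21.17%

Chain via Harbor Trust (R2): 14% × 53% = 7.42% of Vantage Foods Inc.
Chain via Larkspur Services GmbH (R2): 55% × 11% = 6.05% of Vantage Foods Inc.
Chain via Slate Realty LP (R2): 70% × 11% = 7.7% of Vantage Foods Inc.
Aggregating (R1): 7.42% + 6.05% + 7.7% = 21.17%.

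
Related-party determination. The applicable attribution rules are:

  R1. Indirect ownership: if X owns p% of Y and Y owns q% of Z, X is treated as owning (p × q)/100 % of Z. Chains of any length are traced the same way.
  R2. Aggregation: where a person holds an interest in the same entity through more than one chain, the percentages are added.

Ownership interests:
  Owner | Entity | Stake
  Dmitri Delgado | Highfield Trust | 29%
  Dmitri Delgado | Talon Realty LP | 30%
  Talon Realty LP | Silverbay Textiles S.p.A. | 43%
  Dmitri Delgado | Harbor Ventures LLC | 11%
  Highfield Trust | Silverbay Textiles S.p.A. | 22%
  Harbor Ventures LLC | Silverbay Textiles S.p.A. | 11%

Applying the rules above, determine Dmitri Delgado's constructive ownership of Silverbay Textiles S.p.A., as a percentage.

20.49%

Chain via Highfield Trust (R1): 29% × 22% = 6.38% of Silverbay Textiles S.p.A.
Chain via Talon Realty LP (R1): 30% × 43% = 12.9% of Silverbay Textiles S.p.A.
Chain via Harbor Ventures LLC (R1): 11% × 11% = 1.21% of Silverbay Textiles S.p.A.
Aggregating (R2): 6.38% + 12.9% + 1.21% = 20.49%.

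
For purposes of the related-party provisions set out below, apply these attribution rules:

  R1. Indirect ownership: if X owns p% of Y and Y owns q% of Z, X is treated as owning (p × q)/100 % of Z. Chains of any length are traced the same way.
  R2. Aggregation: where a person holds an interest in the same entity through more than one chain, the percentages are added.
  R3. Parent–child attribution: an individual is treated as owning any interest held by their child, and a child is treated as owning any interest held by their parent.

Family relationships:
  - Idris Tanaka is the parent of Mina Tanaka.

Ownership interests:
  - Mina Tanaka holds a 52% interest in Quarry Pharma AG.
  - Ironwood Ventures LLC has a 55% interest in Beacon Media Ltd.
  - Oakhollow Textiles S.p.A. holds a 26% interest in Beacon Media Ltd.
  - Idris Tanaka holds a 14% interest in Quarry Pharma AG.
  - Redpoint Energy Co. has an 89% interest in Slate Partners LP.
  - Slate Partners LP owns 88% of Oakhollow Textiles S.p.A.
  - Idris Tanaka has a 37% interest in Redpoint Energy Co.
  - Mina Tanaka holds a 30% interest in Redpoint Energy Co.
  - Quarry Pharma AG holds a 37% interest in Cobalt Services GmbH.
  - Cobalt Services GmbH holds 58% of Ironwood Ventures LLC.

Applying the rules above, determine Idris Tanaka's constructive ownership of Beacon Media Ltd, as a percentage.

21.433324%

By parent–child attribution (R3), Idris Tanaka is treated as also owning Mina Tanaka's interest in Redpoint Energy Co, giving 37% + 30% = 67%.
By parent–child attribution (R3), Idris Tanaka is treated as also owning Mina Tanaka's interest in Quarry Pharma AG, giving 14% + 52% = 66%.
Chain via Redpoint Energy Co. → Slate Partners LP → Oakhollow Textiles S.p.A. (R1): 67% × 89% × 88% × 26% = 13.643344% of Beacon Media Ltd.
Chain via Quarry Pharma AG → Cobalt Services GmbH → Ironwood Ventures LLC (R1): 66% × 37% × 58% × 55% = 7.78998% of Beacon Media Ltd.
Aggregating (R2): 13.643344% + 7.78998% = 21.433324%.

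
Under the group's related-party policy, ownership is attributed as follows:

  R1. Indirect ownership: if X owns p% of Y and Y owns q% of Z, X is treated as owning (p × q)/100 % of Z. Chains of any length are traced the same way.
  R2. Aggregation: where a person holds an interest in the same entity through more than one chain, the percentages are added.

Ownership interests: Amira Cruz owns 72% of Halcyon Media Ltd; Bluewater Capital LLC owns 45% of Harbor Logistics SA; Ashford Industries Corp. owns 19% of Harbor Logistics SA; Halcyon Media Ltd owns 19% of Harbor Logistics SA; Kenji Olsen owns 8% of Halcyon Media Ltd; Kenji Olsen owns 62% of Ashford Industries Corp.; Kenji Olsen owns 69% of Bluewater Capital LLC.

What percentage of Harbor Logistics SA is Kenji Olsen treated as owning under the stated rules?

Chain via Ashford Industries Corp. (R1): 62% × 19% = 11.78% of Harbor Logistics SA.
Chain via Halcyon Media Ltd (R1): 8% × 19% = 1.52% of Harbor Logistics SA.
Chain via Bluewater Capital LLC (R1): 69% × 45% = 31.05% of Harbor Logistics SA.
Aggregating (R2): 11.78% + 1.52% + 31.05% = 44.35%.

44.35%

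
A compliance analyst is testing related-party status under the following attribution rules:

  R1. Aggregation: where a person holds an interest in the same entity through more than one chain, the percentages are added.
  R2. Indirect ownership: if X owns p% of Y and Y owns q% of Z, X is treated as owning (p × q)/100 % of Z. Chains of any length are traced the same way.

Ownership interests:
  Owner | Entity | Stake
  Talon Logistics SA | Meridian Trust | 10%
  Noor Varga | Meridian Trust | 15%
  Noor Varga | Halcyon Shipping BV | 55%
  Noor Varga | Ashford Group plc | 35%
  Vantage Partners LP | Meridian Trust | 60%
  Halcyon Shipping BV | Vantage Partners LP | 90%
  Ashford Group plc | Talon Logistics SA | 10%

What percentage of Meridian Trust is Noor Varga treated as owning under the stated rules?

Chain via Halcyon Shipping BV → Vantage Partners LP (R2): 55% × 90% × 60% = 29.7% of Meridian Trust.
Chain via Ashford Group plc → Talon Logistics SA (R2): 35% × 10% × 10% = 0.35% of Meridian Trust.
Direct interest in Meridian Trust: 15%.
Aggregating (R1): 29.7% + 0.35% + 15% = 45.05%.

45.05%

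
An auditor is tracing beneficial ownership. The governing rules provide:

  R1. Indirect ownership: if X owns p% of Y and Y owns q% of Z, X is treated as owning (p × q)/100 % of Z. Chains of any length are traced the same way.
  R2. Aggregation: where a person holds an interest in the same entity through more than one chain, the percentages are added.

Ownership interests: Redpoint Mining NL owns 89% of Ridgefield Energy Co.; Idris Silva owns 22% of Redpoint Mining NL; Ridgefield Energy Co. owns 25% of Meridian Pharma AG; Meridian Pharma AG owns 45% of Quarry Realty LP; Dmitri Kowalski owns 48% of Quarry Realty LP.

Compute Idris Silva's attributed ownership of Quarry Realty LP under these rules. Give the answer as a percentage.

2.20275%

Chain via Redpoint Mining NL → Ridgefield Energy Co. → Meridian Pharma AG (R1): 22% × 89% × 25% × 45% = 2.20275% of Quarry Realty LP.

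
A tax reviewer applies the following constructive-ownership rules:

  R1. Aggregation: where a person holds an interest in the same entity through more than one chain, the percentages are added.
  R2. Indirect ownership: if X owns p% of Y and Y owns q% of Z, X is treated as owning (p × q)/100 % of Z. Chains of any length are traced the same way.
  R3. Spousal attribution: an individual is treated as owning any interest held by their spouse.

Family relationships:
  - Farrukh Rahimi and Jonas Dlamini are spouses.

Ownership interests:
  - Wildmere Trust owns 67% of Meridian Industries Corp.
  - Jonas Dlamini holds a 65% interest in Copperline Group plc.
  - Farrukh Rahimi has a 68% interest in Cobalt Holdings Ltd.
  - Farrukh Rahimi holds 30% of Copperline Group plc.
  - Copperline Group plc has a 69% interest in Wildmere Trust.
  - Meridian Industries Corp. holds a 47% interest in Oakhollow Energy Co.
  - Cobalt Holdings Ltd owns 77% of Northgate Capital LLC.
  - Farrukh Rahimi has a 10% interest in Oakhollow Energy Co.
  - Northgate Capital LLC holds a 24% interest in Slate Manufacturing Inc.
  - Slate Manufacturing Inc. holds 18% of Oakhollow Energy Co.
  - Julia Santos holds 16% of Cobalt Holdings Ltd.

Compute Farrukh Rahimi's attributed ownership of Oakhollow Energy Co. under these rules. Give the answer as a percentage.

32.903647%

By spousal attribution (R3), Farrukh Rahimi is treated as also owning Jonas Dlamini's interest in Copperline Group plc, giving 30% + 65% = 95%.
Chain via Cobalt Holdings Ltd → Northgate Capital LLC → Slate Manufacturing Inc. (R2): 68% × 77% × 24% × 18% = 2.261952% of Oakhollow Energy Co.
Chain via Copperline Group plc → Wildmere Trust → Meridian Industries Corp. (R2): 95% × 69% × 67% × 47% = 20.641695% of Oakhollow Energy Co.
Direct interest in Oakhollow Energy Co: 10%.
Aggregating (R1): 2.261952% + 20.641695% + 10% = 32.903647%.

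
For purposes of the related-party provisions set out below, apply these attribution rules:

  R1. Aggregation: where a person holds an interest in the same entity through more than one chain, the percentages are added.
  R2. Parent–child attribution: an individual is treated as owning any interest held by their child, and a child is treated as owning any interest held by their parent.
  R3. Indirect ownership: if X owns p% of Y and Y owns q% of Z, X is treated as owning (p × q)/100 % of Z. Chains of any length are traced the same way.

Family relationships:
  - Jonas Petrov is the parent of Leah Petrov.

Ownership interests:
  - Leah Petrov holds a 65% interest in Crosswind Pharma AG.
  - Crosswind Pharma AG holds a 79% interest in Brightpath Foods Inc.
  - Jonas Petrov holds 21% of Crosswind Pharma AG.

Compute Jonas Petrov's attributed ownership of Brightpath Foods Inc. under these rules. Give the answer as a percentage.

67.94%

By parent–child attribution (R2), Jonas Petrov is treated as also owning Leah Petrov's interest in Crosswind Pharma AG, giving 21% + 65% = 86%.
Chain via Crosswind Pharma AG (R3): 86% × 79% = 67.94% of Brightpath Foods Inc.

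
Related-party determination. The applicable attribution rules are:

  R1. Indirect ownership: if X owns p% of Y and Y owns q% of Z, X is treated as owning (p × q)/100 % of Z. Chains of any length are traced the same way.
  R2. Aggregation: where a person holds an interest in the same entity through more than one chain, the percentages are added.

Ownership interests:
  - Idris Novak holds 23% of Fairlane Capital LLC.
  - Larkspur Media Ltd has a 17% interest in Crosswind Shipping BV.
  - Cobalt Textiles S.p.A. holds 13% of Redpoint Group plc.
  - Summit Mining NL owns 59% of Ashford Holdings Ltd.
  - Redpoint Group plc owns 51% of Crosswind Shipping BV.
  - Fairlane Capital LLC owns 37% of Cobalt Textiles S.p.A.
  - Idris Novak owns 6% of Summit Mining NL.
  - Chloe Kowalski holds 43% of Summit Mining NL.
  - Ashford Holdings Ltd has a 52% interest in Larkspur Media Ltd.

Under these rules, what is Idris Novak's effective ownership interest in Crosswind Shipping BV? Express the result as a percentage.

Chain via Fairlane Capital LLC → Cobalt Textiles S.p.A. → Redpoint Group plc (R1): 23% × 37% × 13% × 51% = 0.564213% of Crosswind Shipping BV.
Chain via Summit Mining NL → Ashford Holdings Ltd → Larkspur Media Ltd (R1): 6% × 59% × 52% × 17% = 0.312936% of Crosswind Shipping BV.
Aggregating (R2): 0.564213% + 0.312936% = 0.877149%.

0.877149%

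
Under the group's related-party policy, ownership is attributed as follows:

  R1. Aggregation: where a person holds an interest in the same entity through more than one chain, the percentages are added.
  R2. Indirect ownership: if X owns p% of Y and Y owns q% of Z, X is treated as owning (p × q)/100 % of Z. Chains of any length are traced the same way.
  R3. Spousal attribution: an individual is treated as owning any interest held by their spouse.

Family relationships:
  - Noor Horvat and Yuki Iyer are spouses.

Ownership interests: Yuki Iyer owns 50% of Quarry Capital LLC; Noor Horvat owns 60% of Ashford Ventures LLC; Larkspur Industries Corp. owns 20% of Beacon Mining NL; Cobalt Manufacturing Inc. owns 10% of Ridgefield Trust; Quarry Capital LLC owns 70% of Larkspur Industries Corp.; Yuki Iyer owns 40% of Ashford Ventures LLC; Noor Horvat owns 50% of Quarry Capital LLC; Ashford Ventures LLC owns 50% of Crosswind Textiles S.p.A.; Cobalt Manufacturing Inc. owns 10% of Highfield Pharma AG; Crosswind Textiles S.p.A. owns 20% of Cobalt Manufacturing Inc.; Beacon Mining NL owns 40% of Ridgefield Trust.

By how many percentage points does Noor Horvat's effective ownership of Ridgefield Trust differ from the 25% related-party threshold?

By spousal attribution (R3), Noor Horvat is treated as also owning Yuki Iyer's interest in Quarry Capital LLC, giving 50% + 50% = 100%.
By spousal attribution (R3), Noor Horvat is treated as also owning Yuki Iyer's interest in Ashford Ventures LLC, giving 60% + 40% = 100%.
Chain via Quarry Capital LLC → Larkspur Industries Corp. → Beacon Mining NL (R2): 100% × 70% × 20% × 40% = 5.6% of Ridgefield Trust.
Chain via Ashford Ventures LLC → Crosswind Textiles S.p.A. → Cobalt Manufacturing Inc. (R2): 100% × 50% × 20% × 10% = 1% of Ridgefield Trust.
Aggregating (R1): 5.6% + 1% = 6.6%.
6.6% falls short of the 25% threshold by 18.4 percentage points.

18.4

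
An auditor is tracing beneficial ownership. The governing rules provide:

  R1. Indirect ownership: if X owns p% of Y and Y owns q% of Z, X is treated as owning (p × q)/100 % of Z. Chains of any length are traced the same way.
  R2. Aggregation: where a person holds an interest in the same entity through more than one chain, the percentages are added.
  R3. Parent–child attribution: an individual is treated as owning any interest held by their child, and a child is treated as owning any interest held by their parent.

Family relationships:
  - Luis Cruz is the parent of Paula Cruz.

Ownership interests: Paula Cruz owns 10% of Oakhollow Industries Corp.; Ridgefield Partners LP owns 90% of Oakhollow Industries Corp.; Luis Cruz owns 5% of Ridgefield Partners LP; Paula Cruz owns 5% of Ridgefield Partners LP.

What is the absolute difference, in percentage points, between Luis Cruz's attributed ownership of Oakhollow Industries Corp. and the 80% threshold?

By parent–child attribution (R3), Luis Cruz is treated as also owning Paula Cruz's interest in Ridgefield Partners LP, giving 5% + 5% = 10%.
By parent–child attribution (R3), Luis Cruz is treated as owning Paula Cruz's 10% interest in Oakhollow Industries Corp.
Chain via Ridgefield Partners LP (R1): 10% × 90% = 9% of Oakhollow Industries Corp.
Direct interest in Oakhollow Industries Corp: 10%.
Aggregating (R2): 9% + 10% = 19%.
19% falls short of the 80% threshold by 61 percentage points.

61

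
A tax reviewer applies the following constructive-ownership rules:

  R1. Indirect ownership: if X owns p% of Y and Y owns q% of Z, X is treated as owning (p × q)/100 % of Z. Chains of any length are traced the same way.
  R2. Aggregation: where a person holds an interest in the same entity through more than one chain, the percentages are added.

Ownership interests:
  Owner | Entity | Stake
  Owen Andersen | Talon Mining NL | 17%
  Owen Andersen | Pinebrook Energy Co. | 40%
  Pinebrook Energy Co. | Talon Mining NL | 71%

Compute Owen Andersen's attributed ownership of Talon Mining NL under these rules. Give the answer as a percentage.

45.4%

Chain via Pinebrook Energy Co. (R1): 40% × 71% = 28.4% of Talon Mining NL.
Direct interest in Talon Mining NL: 17%.
Aggregating (R2): 28.4% + 17% = 45.4%.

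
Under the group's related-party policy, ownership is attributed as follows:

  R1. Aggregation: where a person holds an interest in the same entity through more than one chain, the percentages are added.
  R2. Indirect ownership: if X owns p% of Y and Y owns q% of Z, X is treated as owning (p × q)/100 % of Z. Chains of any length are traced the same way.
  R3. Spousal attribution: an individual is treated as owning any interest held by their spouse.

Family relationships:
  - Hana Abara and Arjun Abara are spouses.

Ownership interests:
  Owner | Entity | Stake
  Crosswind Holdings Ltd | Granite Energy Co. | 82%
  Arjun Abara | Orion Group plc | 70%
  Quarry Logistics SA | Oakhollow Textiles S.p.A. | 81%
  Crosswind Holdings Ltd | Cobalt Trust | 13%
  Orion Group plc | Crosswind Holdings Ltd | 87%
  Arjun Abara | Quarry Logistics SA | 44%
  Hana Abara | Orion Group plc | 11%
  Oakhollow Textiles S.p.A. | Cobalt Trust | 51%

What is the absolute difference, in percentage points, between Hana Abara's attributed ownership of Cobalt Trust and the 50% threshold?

22.6625

By spousal attribution (R3), Hana Abara is treated as also owning Arjun Abara's interest in Orion Group plc, giving 11% + 70% = 81%.
By spousal attribution (R3), Hana Abara is treated as owning Arjun Abara's 44% interest in Quarry Logistics SA.
Chain via Orion Group plc → Crosswind Holdings Ltd (R2): 81% × 87% × 13% = 9.1611% of Cobalt Trust.
Chain via Quarry Logistics SA → Oakhollow Textiles S.p.A. (R2): 44% × 81% × 51% = 18.1764% of Cobalt Trust.
Aggregating (R1): 9.1611% + 18.1764% = 27.3375%.
27.3375% falls short of the 50% threshold by 22.6625 percentage points.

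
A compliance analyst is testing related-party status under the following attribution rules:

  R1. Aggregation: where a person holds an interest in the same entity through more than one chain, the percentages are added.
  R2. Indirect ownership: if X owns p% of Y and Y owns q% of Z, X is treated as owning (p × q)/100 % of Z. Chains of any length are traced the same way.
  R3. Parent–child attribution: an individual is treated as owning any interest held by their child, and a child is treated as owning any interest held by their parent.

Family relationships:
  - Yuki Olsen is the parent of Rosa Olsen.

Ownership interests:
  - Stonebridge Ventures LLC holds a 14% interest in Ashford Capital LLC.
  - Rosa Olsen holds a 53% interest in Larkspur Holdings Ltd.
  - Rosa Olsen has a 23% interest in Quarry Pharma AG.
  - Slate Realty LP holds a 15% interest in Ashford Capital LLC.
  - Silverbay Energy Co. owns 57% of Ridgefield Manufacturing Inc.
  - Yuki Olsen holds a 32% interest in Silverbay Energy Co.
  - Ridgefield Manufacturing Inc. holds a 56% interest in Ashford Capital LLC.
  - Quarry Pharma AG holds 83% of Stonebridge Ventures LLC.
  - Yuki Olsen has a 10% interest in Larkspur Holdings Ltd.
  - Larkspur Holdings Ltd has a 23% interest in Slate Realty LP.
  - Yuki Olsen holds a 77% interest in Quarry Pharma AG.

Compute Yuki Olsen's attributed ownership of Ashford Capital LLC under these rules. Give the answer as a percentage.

By parent–child attribution (R3), Yuki Olsen is treated as also owning Rosa Olsen's interest in Larkspur Holdings Ltd, giving 10% + 53% = 63%.
By parent–child attribution (R3), Yuki Olsen is treated as also owning Rosa Olsen's interest in Quarry Pharma AG, giving 77% + 23% = 100%.
Chain via Silverbay Energy Co. → Ridgefield Manufacturing Inc. (R2): 32% × 57% × 56% = 10.2144% of Ashford Capital LLC.
Chain via Larkspur Holdings Ltd → Slate Realty LP (R2): 63% × 23% × 15% = 2.1735% of Ashford Capital LLC.
Chain via Quarry Pharma AG → Stonebridge Ventures LLC (R2): 100% × 83% × 14% = 11.62% of Ashford Capital LLC.
Aggregating (R1): 10.2144% + 2.1735% + 11.62% = 24.0079%.

24.0079%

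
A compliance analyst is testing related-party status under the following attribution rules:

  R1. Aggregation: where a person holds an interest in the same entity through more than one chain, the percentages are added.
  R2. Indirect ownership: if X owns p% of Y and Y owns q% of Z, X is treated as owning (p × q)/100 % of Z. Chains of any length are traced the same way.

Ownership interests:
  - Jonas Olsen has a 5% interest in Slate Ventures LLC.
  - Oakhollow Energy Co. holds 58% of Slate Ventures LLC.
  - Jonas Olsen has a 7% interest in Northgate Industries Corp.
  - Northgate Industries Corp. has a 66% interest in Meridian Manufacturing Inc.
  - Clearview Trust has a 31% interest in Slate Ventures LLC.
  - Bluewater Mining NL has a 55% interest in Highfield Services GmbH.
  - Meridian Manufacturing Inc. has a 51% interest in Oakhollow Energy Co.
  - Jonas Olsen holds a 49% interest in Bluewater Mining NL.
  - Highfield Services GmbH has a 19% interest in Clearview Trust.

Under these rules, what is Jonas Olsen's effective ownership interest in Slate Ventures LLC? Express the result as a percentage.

7.953951%

Chain via Northgate Industries Corp. → Meridian Manufacturing Inc. → Oakhollow Energy Co. (R2): 7% × 66% × 51% × 58% = 1.366596% of Slate Ventures LLC.
Chain via Bluewater Mining NL → Highfield Services GmbH → Clearview Trust (R2): 49% × 55% × 19% × 31% = 1.587355% of Slate Ventures LLC.
Direct interest in Slate Ventures LLC: 5%.
Aggregating (R1): 1.366596% + 1.587355% + 5% = 7.953951%.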